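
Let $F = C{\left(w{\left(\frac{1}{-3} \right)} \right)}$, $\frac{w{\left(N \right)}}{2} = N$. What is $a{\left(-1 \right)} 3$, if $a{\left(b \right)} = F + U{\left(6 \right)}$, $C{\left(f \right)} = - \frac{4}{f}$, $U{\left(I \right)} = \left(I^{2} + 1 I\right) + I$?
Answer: $162$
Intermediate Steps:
$w{\left(N \right)} = 2 N$
$U{\left(I \right)} = I^{2} + 2 I$ ($U{\left(I \right)} = \left(I^{2} + I\right) + I = \left(I + I^{2}\right) + I = I^{2} + 2 I$)
$F = 6$ ($F = - \frac{4}{2 \frac{1}{-3}} = - \frac{4}{2 \left(- \frac{1}{3}\right)} = - \frac{4}{- \frac{2}{3}} = \left(-4\right) \left(- \frac{3}{2}\right) = 6$)
$a{\left(b \right)} = 54$ ($a{\left(b \right)} = 6 + 6 \left(2 + 6\right) = 6 + 6 \cdot 8 = 6 + 48 = 54$)
$a{\left(-1 \right)} 3 = 54 \cdot 3 = 162$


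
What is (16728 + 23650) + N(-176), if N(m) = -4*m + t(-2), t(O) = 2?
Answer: 41084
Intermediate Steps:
N(m) = 2 - 4*m (N(m) = -4*m + 2 = 2 - 4*m)
(16728 + 23650) + N(-176) = (16728 + 23650) + (2 - 4*(-176)) = 40378 + (2 + 704) = 40378 + 706 = 41084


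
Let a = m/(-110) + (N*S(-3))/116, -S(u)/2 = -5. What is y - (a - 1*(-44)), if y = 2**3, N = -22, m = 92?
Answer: -53061/1595 ≈ -33.267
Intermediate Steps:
S(u) = 10 (S(u) = -2*(-5) = 10)
a = -4359/1595 (a = 92/(-110) - 22*10/116 = 92*(-1/110) - 220*1/116 = -46/55 - 55/29 = -4359/1595 ≈ -2.7329)
y = 8
y - (a - 1*(-44)) = 8 - (-4359/1595 - 1*(-44)) = 8 - (-4359/1595 + 44) = 8 - 1*65821/1595 = 8 - 65821/1595 = -53061/1595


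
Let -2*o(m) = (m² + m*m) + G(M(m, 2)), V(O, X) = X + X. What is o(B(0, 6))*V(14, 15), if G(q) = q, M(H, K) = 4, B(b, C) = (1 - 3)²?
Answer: -540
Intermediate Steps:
B(b, C) = 4 (B(b, C) = (-2)² = 4)
V(O, X) = 2*X
o(m) = -2 - m² (o(m) = -((m² + m*m) + 4)/2 = -((m² + m²) + 4)/2 = -(2*m² + 4)/2 = -(4 + 2*m²)/2 = -2 - m²)
o(B(0, 6))*V(14, 15) = (-2 - 1*4²)*(2*15) = (-2 - 1*16)*30 = (-2 - 16)*30 = -18*30 = -540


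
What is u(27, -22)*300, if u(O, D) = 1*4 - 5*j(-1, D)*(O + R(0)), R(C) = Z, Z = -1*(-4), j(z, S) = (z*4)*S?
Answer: -4090800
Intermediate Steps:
j(z, S) = 4*S*z (j(z, S) = (4*z)*S = 4*S*z)
Z = 4
R(C) = 4
u(O, D) = 4 + 20*D*(4 + O) (u(O, D) = 1*4 - 5*4*D*(-1)*(O + 4) = 4 - 5*(-4*D)*(4 + O) = 4 - (-20)*D*(4 + O) = 4 + 20*D*(4 + O))
u(27, -22)*300 = (4 + 80*(-22) + 20*(-22)*27)*300 = (4 - 1760 - 11880)*300 = -13636*300 = -4090800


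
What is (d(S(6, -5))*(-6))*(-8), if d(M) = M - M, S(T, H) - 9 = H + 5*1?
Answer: 0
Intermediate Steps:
S(T, H) = 14 + H (S(T, H) = 9 + (H + 5*1) = 9 + (H + 5) = 9 + (5 + H) = 14 + H)
d(M) = 0
(d(S(6, -5))*(-6))*(-8) = (0*(-6))*(-8) = 0*(-8) = 0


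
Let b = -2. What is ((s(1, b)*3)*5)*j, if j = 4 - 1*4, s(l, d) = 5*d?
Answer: 0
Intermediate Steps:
j = 0 (j = 4 - 4 = 0)
((s(1, b)*3)*5)*j = (((5*(-2))*3)*5)*0 = (-10*3*5)*0 = -30*5*0 = -150*0 = 0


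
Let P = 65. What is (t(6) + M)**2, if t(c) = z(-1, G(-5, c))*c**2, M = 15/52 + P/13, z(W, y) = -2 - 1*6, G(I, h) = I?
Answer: 216119401/2704 ≈ 79926.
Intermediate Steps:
z(W, y) = -8 (z(W, y) = -2 - 6 = -8)
M = 275/52 (M = 15/52 + 65/13 = 15*(1/52) + 65*(1/13) = 15/52 + 5 = 275/52 ≈ 5.2885)
t(c) = -8*c**2
(t(6) + M)**2 = (-8*6**2 + 275/52)**2 = (-8*36 + 275/52)**2 = (-288 + 275/52)**2 = (-14701/52)**2 = 216119401/2704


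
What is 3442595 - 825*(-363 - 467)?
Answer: 4127345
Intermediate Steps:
3442595 - 825*(-363 - 467) = 3442595 - 825*(-830) = 3442595 - 1*(-684750) = 3442595 + 684750 = 4127345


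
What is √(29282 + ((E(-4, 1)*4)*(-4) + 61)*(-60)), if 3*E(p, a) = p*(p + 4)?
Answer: √25622 ≈ 160.07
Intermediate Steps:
E(p, a) = p*(4 + p)/3 (E(p, a) = (p*(p + 4))/3 = (p*(4 + p))/3 = p*(4 + p)/3)
√(29282 + ((E(-4, 1)*4)*(-4) + 61)*(-60)) = √(29282 + ((((⅓)*(-4)*(4 - 4))*4)*(-4) + 61)*(-60)) = √(29282 + ((((⅓)*(-4)*0)*4)*(-4) + 61)*(-60)) = √(29282 + ((0*4)*(-4) + 61)*(-60)) = √(29282 + (0*(-4) + 61)*(-60)) = √(29282 + (0 + 61)*(-60)) = √(29282 + 61*(-60)) = √(29282 - 3660) = √25622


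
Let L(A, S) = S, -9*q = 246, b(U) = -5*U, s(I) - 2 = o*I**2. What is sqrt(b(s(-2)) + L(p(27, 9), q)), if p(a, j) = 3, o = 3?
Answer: 2*I*sqrt(219)/3 ≈ 9.8658*I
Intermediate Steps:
s(I) = 2 + 3*I**2
q = -82/3 (q = -1/9*246 = -82/3 ≈ -27.333)
sqrt(b(s(-2)) + L(p(27, 9), q)) = sqrt(-5*(2 + 3*(-2)**2) - 82/3) = sqrt(-5*(2 + 3*4) - 82/3) = sqrt(-5*(2 + 12) - 82/3) = sqrt(-5*14 - 82/3) = sqrt(-70 - 82/3) = sqrt(-292/3) = 2*I*sqrt(219)/3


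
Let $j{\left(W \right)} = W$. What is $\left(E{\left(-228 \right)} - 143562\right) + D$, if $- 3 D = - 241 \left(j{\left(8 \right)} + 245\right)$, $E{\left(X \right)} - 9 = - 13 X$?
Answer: $- \frac{360794}{3} \approx -1.2026 \cdot 10^{5}$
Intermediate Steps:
$E{\left(X \right)} = 9 - 13 X$
$D = \frac{60973}{3}$ ($D = - \frac{\left(-241\right) \left(8 + 245\right)}{3} = - \frac{\left(-241\right) 253}{3} = \left(- \frac{1}{3}\right) \left(-60973\right) = \frac{60973}{3} \approx 20324.0$)
$\left(E{\left(-228 \right)} - 143562\right) + D = \left(\left(9 - -2964\right) - 143562\right) + \frac{60973}{3} = \left(\left(9 + 2964\right) - 143562\right) + \frac{60973}{3} = \left(2973 - 143562\right) + \frac{60973}{3} = -140589 + \frac{60973}{3} = - \frac{360794}{3}$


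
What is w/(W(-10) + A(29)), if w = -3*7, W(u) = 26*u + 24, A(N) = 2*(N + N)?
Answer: 7/40 ≈ 0.17500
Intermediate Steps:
A(N) = 4*N (A(N) = 2*(2*N) = 4*N)
W(u) = 24 + 26*u
w = -21
w/(W(-10) + A(29)) = -21/((24 + 26*(-10)) + 4*29) = -21/((24 - 260) + 116) = -21/(-236 + 116) = -21/(-120) = -1/120*(-21) = 7/40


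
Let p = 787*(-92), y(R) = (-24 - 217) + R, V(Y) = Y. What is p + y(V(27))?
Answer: -72618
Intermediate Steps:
y(R) = -241 + R
p = -72404
p + y(V(27)) = -72404 + (-241 + 27) = -72404 - 214 = -72618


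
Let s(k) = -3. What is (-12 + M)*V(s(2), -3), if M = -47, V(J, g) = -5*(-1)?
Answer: -295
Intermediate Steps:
V(J, g) = 5
(-12 + M)*V(s(2), -3) = (-12 - 47)*5 = -59*5 = -295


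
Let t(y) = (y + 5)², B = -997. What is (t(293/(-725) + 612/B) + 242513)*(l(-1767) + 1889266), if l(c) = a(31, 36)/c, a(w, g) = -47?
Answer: 141006183697636181321772943/307738352588125 ≈ 4.5820e+11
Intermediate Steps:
l(c) = -47/c
t(y) = (5 + y)²
(t(293/(-725) + 612/B) + 242513)*(l(-1767) + 1889266) = ((5 + (293/(-725) + 612/(-997)))² + 242513)*(-47/(-1767) + 1889266) = ((5 + (293*(-1/725) + 612*(-1/997)))² + 242513)*(-47*(-1/1767) + 1889266) = ((5 + (-293/725 - 612/997))² + 242513)*(47/1767 + 1889266) = ((5 - 735821/722825)² + 242513)*(3338333069/1767) = ((2878304/722825)² + 242513)*(3338333069/1767) = (8284633916416/522475980625 + 242513)*(3338333069/1767) = (126715502123227041/522475980625)*(3338333069/1767) = 141006183697636181321772943/307738352588125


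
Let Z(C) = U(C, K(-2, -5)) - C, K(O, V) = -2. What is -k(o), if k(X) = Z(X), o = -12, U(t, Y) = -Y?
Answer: -14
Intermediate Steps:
Z(C) = 2 - C (Z(C) = -1*(-2) - C = 2 - C)
k(X) = 2 - X
-k(o) = -(2 - 1*(-12)) = -(2 + 12) = -1*14 = -14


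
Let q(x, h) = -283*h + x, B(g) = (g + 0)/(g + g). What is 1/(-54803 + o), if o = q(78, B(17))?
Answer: -2/109733 ≈ -1.8226e-5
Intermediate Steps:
B(g) = ½ (B(g) = g/((2*g)) = g*(1/(2*g)) = ½)
q(x, h) = x - 283*h
o = -127/2 (o = 78 - 283*½ = 78 - 283/2 = -127/2 ≈ -63.500)
1/(-54803 + o) = 1/(-54803 - 127/2) = 1/(-109733/2) = -2/109733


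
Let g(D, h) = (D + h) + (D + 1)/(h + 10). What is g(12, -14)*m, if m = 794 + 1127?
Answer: -40341/4 ≈ -10085.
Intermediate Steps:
m = 1921
g(D, h) = D + h + (1 + D)/(10 + h) (g(D, h) = (D + h) + (1 + D)/(10 + h) = D + h + (1 + D)/(10 + h))
g(12, -14)*m = ((1 + (-14)² + 10*(-14) + 11*12 + 12*(-14))/(10 - 14))*1921 = ((1 + 196 - 140 + 132 - 168)/(-4))*1921 = -¼*21*1921 = -21/4*1921 = -40341/4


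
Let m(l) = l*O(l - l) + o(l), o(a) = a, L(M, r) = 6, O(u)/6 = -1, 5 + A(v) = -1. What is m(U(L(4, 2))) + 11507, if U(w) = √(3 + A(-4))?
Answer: 11507 - 5*I*√3 ≈ 11507.0 - 8.6602*I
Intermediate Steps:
A(v) = -6 (A(v) = -5 - 1 = -6)
O(u) = -6 (O(u) = 6*(-1) = -6)
U(w) = I*√3 (U(w) = √(3 - 6) = √(-3) = I*√3)
m(l) = -5*l (m(l) = l*(-6) + l = -6*l + l = -5*l)
m(U(L(4, 2))) + 11507 = -5*I*√3 + 11507 = 11507 - 5*I*√3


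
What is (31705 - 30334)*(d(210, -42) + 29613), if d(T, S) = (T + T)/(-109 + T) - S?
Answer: 4106933325/101 ≈ 4.0663e+7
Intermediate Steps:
d(T, S) = -S + 2*T/(-109 + T) (d(T, S) = (2*T)/(-109 + T) - S = 2*T/(-109 + T) - S = -S + 2*T/(-109 + T))
(31705 - 30334)*(d(210, -42) + 29613) = (31705 - 30334)*((2*210 + 109*(-42) - 1*(-42)*210)/(-109 + 210) + 29613) = 1371*((420 - 4578 + 8820)/101 + 29613) = 1371*((1/101)*4662 + 29613) = 1371*(4662/101 + 29613) = 1371*(2995575/101) = 4106933325/101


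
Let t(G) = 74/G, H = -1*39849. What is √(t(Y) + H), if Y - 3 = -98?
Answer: I*√359644255/95 ≈ 199.62*I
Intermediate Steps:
Y = -95 (Y = 3 - 98 = -95)
H = -39849
√(t(Y) + H) = √(74/(-95) - 39849) = √(74*(-1/95) - 39849) = √(-74/95 - 39849) = √(-3785729/95) = I*√359644255/95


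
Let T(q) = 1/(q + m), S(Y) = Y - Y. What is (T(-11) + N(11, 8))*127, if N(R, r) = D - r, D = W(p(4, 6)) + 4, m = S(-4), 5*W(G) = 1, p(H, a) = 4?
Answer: -27178/55 ≈ -494.15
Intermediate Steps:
S(Y) = 0
W(G) = ⅕ (W(G) = (⅕)*1 = ⅕)
m = 0
T(q) = 1/q (T(q) = 1/(q + 0) = 1/q)
D = 21/5 (D = ⅕ + 4 = 21/5 ≈ 4.2000)
N(R, r) = 21/5 - r
(T(-11) + N(11, 8))*127 = (1/(-11) + (21/5 - 1*8))*127 = (-1/11 + (21/5 - 8))*127 = (-1/11 - 19/5)*127 = -214/55*127 = -27178/55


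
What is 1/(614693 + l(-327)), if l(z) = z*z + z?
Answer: 1/721295 ≈ 1.3864e-6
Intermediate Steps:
l(z) = z + z**2 (l(z) = z**2 + z = z + z**2)
1/(614693 + l(-327)) = 1/(614693 - 327*(1 - 327)) = 1/(614693 - 327*(-326)) = 1/(614693 + 106602) = 1/721295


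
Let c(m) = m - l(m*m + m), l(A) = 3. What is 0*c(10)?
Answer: 0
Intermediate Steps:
c(m) = -3 + m (c(m) = m - 1*3 = m - 3 = -3 + m)
0*c(10) = 0*(-3 + 10) = 0*7 = 0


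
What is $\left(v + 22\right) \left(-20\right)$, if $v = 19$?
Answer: $-820$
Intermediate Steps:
$\left(v + 22\right) \left(-20\right) = \left(19 + 22\right) \left(-20\right) = 41 \left(-20\right) = -820$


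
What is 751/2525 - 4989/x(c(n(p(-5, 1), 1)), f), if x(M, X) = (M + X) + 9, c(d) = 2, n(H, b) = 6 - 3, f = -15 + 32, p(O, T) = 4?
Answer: -12576197/70700 ≈ -177.88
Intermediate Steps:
f = 17
n(H, b) = 3
x(M, X) = 9 + M + X
751/2525 - 4989/x(c(n(p(-5, 1), 1)), f) = 751/2525 - 4989/(9 + 2 + 17) = 751*(1/2525) - 4989/28 = 751/2525 - 4989*1/28 = 751/2525 - 4989/28 = -12576197/70700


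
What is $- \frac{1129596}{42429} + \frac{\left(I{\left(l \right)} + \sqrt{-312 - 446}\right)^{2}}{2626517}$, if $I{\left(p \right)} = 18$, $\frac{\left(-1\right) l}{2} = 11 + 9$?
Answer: $- \frac{988973837106}{37146829931} + \frac{36 i \sqrt{758}}{2626517} \approx -26.623 + 0.00037736 i$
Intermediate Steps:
$l = -40$ ($l = - 2 \left(11 + 9\right) = \left(-2\right) 20 = -40$)
$- \frac{1129596}{42429} + \frac{\left(I{\left(l \right)} + \sqrt{-312 - 446}\right)^{2}}{2626517} = - \frac{1129596}{42429} + \frac{\left(18 + \sqrt{-312 - 446}\right)^{2}}{2626517} = \left(-1129596\right) \frac{1}{42429} + \left(18 + \sqrt{-758}\right)^{2} \cdot \frac{1}{2626517} = - \frac{376532}{14143} + \left(18 + i \sqrt{758}\right)^{2} \cdot \frac{1}{2626517} = - \frac{376532}{14143} + \frac{\left(18 + i \sqrt{758}\right)^{2}}{2626517}$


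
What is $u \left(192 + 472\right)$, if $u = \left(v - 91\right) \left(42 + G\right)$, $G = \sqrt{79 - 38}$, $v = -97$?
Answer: $-5242944 - 124832 \sqrt{41} \approx -6.0423 \cdot 10^{6}$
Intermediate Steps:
$G = \sqrt{41} \approx 6.4031$
$u = -7896 - 188 \sqrt{41}$ ($u = \left(-97 - 91\right) \left(42 + \sqrt{41}\right) = - 188 \left(42 + \sqrt{41}\right) = -7896 - 188 \sqrt{41} \approx -9099.8$)
$u \left(192 + 472\right) = \left(-7896 - 188 \sqrt{41}\right) \left(192 + 472\right) = \left(-7896 - 188 \sqrt{41}\right) 664 = -5242944 - 124832 \sqrt{41}$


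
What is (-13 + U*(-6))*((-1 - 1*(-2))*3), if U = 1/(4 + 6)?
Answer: -204/5 ≈ -40.800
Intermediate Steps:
U = ⅒ (U = 1/10 = ⅒ ≈ 0.10000)
(-13 + U*(-6))*((-1 - 1*(-2))*3) = (-13 + (⅒)*(-6))*((-1 - 1*(-2))*3) = (-13 - ⅗)*((-1 + 2)*3) = -68*3/5 = -68/5*3 = -204/5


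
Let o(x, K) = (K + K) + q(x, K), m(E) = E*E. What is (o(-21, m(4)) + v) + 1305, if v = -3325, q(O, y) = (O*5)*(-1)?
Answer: -1883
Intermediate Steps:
q(O, y) = -5*O (q(O, y) = (5*O)*(-1) = -5*O)
m(E) = E²
o(x, K) = -5*x + 2*K (o(x, K) = (K + K) - 5*x = 2*K - 5*x = -5*x + 2*K)
(o(-21, m(4)) + v) + 1305 = ((-5*(-21) + 2*4²) - 3325) + 1305 = ((105 + 2*16) - 3325) + 1305 = ((105 + 32) - 3325) + 1305 = (137 - 3325) + 1305 = -3188 + 1305 = -1883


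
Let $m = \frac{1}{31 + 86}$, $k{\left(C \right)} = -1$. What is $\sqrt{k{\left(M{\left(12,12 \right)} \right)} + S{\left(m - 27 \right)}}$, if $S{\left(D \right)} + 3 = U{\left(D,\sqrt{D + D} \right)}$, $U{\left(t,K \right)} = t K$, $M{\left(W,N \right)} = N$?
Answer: $\frac{2 \sqrt{-13689 - 4737 i \sqrt{20527}}}{117} \approx 9.8579 - 10.059 i$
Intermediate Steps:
$U{\left(t,K \right)} = K t$
$m = \frac{1}{117} \approx 0.008547$
$S{\left(D \right)} = -3 + \sqrt{2} D^{\frac{3}{2}}$ ($S{\left(D \right)} = -3 + \sqrt{D + D} D = -3 + \sqrt{2 D} D = -3 + \sqrt{2} \sqrt{D} D = -3 + \sqrt{2} D^{\frac{3}{2}}$)
$\sqrt{k{\left(M{\left(12,12 \right)} \right)} + S{\left(m - 27 \right)}} = \sqrt{-1 - \left(3 - \sqrt{2} \left(\frac{1}{117} - 27\right)^{\frac{3}{2}}\right)} = \sqrt{-1 - \left(3 - \sqrt{2} \left(- \frac{3158}{117}\right)^{\frac{3}{2}}\right)} = \sqrt{-1 - \left(3 - \sqrt{2} \left(- \frac{3158 i \sqrt{41054}}{4563}\right)\right)} = \sqrt{-1 - \left(3 + \frac{6316 i \sqrt{20527}}{4563}\right)} = \sqrt{-4 - \frac{6316 i \sqrt{20527}}{4563}}$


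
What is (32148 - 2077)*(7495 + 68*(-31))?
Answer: 161992477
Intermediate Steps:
(32148 - 2077)*(7495 + 68*(-31)) = 30071*(7495 - 2108) = 30071*5387 = 161992477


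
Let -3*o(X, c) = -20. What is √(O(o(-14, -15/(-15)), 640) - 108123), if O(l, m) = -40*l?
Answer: I*√975507/3 ≈ 329.23*I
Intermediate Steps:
o(X, c) = 20/3 (o(X, c) = -⅓*(-20) = 20/3)
√(O(o(-14, -15/(-15)), 640) - 108123) = √(-40*20/3 - 108123) = √(-800/3 - 108123) = √(-325169/3) = I*√975507/3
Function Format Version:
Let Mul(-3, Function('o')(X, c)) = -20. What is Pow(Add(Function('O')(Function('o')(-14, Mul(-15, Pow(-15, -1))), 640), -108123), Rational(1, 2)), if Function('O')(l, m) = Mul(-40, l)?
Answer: Mul(Rational(1, 3), I, Pow(975507, Rational(1, 2))) ≈ Mul(329.23, I)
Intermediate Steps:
Function('o')(X, c) = Rational(20, 3) (Function('o')(X, c) = Mul(Rational(-1, 3), -20) = Rational(20, 3))
Pow(Add(Function('O')(Function('o')(-14, Mul(-15, Pow(-15, -1))), 640), -108123), Rational(1, 2)) = Pow(Add(Mul(-40, Rational(20, 3)), -108123), Rational(1, 2)) = Pow(Add(Rational(-800, 3), -108123), Rational(1, 2)) = Pow(Rational(-325169, 3), Rational(1, 2)) = Mul(Rational(1, 3), I, Pow(975507, Rational(1, 2)))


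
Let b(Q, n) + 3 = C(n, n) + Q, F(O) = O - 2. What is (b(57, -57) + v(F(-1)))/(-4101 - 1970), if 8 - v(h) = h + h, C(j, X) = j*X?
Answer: -3317/6071 ≈ -0.54637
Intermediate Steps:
F(O) = -2 + O
C(j, X) = X*j
v(h) = 8 - 2*h (v(h) = 8 - (h + h) = 8 - 2*h)
b(Q, n) = -3 + Q + n**2 (b(Q, n) = -3 + (n*n + Q) = -3 + (n**2 + Q) = -3 + (Q + n**2) = -3 + Q + n**2)
(b(57, -57) + v(F(-1)))/(-4101 - 1970) = ((-3 + 57 + (-57)**2) + (8 - 2*(-2 - 1)))/(-4101 - 1970) = ((-3 + 57 + 3249) + (8 - 2*(-3)))/(-6071) = (3303 + (8 + 6))*(-1/6071) = (3303 + 14)*(-1/6071) = 3317*(-1/6071) = -3317/6071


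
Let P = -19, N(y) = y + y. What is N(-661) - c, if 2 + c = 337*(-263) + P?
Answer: 87330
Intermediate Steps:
N(y) = 2*y
c = -88652 (c = -2 + (337*(-263) - 19) = -2 + (-88631 - 19) = -2 - 88650 = -88652)
N(-661) - c = 2*(-661) - 1*(-88652) = -1322 + 88652 = 87330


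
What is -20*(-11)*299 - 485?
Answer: 65295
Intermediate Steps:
-20*(-11)*299 - 485 = 220*299 - 485 = 65780 - 485 = 65295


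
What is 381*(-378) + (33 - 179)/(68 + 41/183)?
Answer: -1798091448/12485 ≈ -1.4402e+5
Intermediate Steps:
381*(-378) + (33 - 179)/(68 + 41/183) = -144018 - 146/(68 + 41*(1/183)) = -144018 - 146/(68 + 41/183) = -144018 - 146/12485/183 = -144018 - 146*183/12485 = -144018 - 26718/12485 = -1798091448/12485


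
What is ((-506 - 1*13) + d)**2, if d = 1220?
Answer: 491401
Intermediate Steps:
((-506 - 1*13) + d)**2 = ((-506 - 1*13) + 1220)**2 = ((-506 - 13) + 1220)**2 = (-519 + 1220)**2 = 701**2 = 491401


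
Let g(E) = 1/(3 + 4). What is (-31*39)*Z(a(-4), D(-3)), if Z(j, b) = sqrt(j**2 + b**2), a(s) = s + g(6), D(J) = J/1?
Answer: -3627*sqrt(130)/7 ≈ -5907.7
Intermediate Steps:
D(J) = J (D(J) = J*1 = J)
g(E) = 1/7
a(s) = 1/7 + s (a(s) = s + 1/7 = 1/7 + s)
Z(j, b) = sqrt(b**2 + j**2)
(-31*39)*Z(a(-4), D(-3)) = (-31*39)*sqrt((-3)**2 + (1/7 - 4)**2) = -1209*sqrt(9 + (-27/7)**2) = -1209*sqrt(9 + 729/49) = -3627*sqrt(130)/7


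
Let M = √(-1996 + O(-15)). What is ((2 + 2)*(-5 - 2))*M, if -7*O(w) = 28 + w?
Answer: -4*I*√97895 ≈ -1251.5*I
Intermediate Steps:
O(w) = -4 - w/7 (O(w) = -(28 + w)/7 = -4 - w/7)
M = I*√97895/7 (M = √(-1996 + (-4 - ⅐*(-15))) = √(-1996 + (-4 + 15/7)) = √(-1996 - 13/7) = √(-13985/7) = I*√97895/7 ≈ 44.697*I)
((2 + 2)*(-5 - 2))*M = ((2 + 2)*(-5 - 2))*(I*√97895/7) = (4*(-7))*(I*√97895/7) = -4*I*√97895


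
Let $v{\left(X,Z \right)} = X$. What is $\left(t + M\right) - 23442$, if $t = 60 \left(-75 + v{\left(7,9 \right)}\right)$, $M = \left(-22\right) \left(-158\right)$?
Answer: $-24046$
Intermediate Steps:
$M = 3476$
$t = -4080$ ($t = 60 \left(-75 + 7\right) = 60 \left(-68\right) = -4080$)
$\left(t + M\right) - 23442 = \left(-4080 + 3476\right) - 23442 = -604 - 23442 = -24046$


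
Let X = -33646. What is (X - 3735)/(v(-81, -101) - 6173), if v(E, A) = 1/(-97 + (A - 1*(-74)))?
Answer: 4635244/765453 ≈ 6.0556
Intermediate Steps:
v(E, A) = 1/(-23 + A) (v(E, A) = 1/(-97 + (A + 74)) = 1/(-97 + (74 + A)) = 1/(-23 + A))
(X - 3735)/(v(-81, -101) - 6173) = (-33646 - 3735)/(1/(-23 - 101) - 6173) = -37381/(1/(-124) - 6173) = -37381/(-1/124 - 6173) = -37381/(-765453/124) = -37381*(-124/765453) = 4635244/765453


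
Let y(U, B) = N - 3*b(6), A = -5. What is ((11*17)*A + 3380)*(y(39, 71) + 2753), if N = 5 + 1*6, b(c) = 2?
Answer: 6743310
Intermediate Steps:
N = 11 (N = 5 + 6 = 11)
y(U, B) = 5 (y(U, B) = 11 - 3*2 = 11 - 6 = 5)
((11*17)*A + 3380)*(y(39, 71) + 2753) = ((11*17)*(-5) + 3380)*(5 + 2753) = (187*(-5) + 3380)*2758 = (-935 + 3380)*2758 = 2445*2758 = 6743310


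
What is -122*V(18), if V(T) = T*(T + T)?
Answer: -79056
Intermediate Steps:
V(T) = 2*T² (V(T) = T*(2*T) = 2*T²)
-122*V(18) = -244*18² = -244*324 = -122*648 = -79056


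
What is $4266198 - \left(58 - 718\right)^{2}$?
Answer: $3830598$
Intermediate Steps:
$4266198 - \left(58 - 718\right)^{2} = 4266198 - \left(-660\right)^{2} = 4266198 - 435600 = 3830598$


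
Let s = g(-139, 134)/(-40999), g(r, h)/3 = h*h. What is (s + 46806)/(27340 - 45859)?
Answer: -639648442/253086827 ≈ -2.5274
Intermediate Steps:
g(r, h) = 3*h**2 (g(r, h) = 3*(h*h) = 3*h**2)
s = -53868/40999 (s = (3*134**2)/(-40999) = (3*17956)*(-1/40999) = 53868*(-1/40999) = -53868/40999 ≈ -1.3139)
(s + 46806)/(27340 - 45859) = (-53868/40999 + 46806)/(27340 - 45859) = (1918945326/40999)/(-18519) = (1918945326/40999)*(-1/18519) = -639648442/253086827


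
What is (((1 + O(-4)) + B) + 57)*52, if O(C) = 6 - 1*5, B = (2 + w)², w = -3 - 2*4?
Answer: 7280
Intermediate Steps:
w = -11 (w = -3 - 8 = -11)
B = 81 (B = (2 - 11)² = (-9)² = 81)
O(C) = 1 (O(C) = 6 - 5 = 1)
(((1 + O(-4)) + B) + 57)*52 = (((1 + 1) + 81) + 57)*52 = ((2 + 81) + 57)*52 = (83 + 57)*52 = 140*52 = 7280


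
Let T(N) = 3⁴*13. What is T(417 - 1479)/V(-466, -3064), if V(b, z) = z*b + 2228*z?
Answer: -1053/5398768 ≈ -0.00019504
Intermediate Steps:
V(b, z) = 2228*z + b*z (V(b, z) = b*z + 2228*z = 2228*z + b*z)
T(N) = 1053 (T(N) = 81*13 = 1053)
T(417 - 1479)/V(-466, -3064) = 1053/((-3064*(2228 - 466))) = 1053/((-3064*1762)) = 1053/(-5398768) = 1053*(-1/5398768) = -1053/5398768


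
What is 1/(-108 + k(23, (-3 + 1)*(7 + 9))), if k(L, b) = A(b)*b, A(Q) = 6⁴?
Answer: -1/41580 ≈ -2.4050e-5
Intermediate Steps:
A(Q) = 1296
k(L, b) = 1296*b
1/(-108 + k(23, (-3 + 1)*(7 + 9))) = 1/(-108 + 1296*((-3 + 1)*(7 + 9))) = 1/(-108 + 1296*(-2*16)) = 1/(-108 + 1296*(-32)) = 1/(-108 - 41472) = 1/(-41580) = -1/41580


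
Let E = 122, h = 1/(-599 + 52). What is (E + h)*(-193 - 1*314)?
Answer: -33833631/547 ≈ -61853.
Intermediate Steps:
h = -1/547 (h = 1/(-547) = -1/547 ≈ -0.0018282)
(E + h)*(-193 - 1*314) = (122 - 1/547)*(-193 - 1*314) = 66733*(-193 - 314)/547 = (66733/547)*(-507) = -33833631/547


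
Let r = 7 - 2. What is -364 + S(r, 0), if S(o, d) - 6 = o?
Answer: -353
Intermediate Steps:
r = 5
S(o, d) = 6 + o
-364 + S(r, 0) = -364 + (6 + 5) = -364 + 11 = -353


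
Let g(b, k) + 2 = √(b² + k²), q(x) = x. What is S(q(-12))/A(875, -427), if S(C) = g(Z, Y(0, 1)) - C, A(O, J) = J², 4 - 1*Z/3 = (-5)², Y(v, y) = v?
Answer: 73/182329 ≈ 0.00040038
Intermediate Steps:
Z = -63 (Z = 12 - 3*(-5)² = 12 - 3*25 = 12 - 75 = -63)
g(b, k) = -2 + √(b² + k²)
S(C) = 61 - C (S(C) = (-2 + √((-63)² + 0²)) - C = (-2 + √(3969 + 0)) - C = (-2 + √3969) - C = (-2 + 63) - C = 61 - C)
S(q(-12))/A(875, -427) = (61 - 1*(-12))/((-427)²) = (61 + 12)/182329 = 73*(1/182329) = 73/182329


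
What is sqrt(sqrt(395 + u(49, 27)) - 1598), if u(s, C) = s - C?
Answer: sqrt(-1598 + sqrt(417)) ≈ 39.719*I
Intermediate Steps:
sqrt(sqrt(395 + u(49, 27)) - 1598) = sqrt(sqrt(395 + (49 - 1*27)) - 1598) = sqrt(sqrt(395 + (49 - 27)) - 1598) = sqrt(sqrt(395 + 22) - 1598) = sqrt(sqrt(417) - 1598) = sqrt(-1598 + sqrt(417))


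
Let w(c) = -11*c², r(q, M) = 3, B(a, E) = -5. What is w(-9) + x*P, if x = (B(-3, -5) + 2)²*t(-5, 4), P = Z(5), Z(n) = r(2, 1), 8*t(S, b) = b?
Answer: -1755/2 ≈ -877.50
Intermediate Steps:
t(S, b) = b/8
Z(n) = 3
P = 3
x = 9/2 (x = (-5 + 2)²*((⅛)*4) = (-3)²*(½) = 9*(½) = 9/2 ≈ 4.5000)
w(-9) + x*P = -11*(-9)² + (9/2)*3 = -11*81 + 27/2 = -891 + 27/2 = -1755/2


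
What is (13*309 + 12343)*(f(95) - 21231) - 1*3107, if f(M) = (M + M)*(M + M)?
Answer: 243253733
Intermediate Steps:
f(M) = 4*M**2 (f(M) = (2*M)*(2*M) = 4*M**2)
(13*309 + 12343)*(f(95) - 21231) - 1*3107 = (13*309 + 12343)*(4*95**2 - 21231) - 1*3107 = (4017 + 12343)*(4*9025 - 21231) - 3107 = 16360*(36100 - 21231) - 3107 = 16360*14869 - 3107 = 243256840 - 3107 = 243253733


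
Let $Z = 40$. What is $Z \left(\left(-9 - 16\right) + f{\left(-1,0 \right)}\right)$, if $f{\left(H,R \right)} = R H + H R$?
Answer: $-1000$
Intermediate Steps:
$f{\left(H,R \right)} = 2 H R$ ($f{\left(H,R \right)} = H R + H R = 2 H R$)
$Z \left(\left(-9 - 16\right) + f{\left(-1,0 \right)}\right) = 40 \left(\left(-9 - 16\right) + 2 \left(-1\right) 0\right) = 40 \left(-25 + 0\right) = 40 \left(-25\right) = -1000$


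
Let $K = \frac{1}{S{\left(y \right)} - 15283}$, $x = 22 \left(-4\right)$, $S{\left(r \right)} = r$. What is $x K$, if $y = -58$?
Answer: $\frac{88}{15341} \approx 0.0057363$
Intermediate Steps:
$x = -88$
$K = - \frac{1}{15341}$ ($K = \frac{1}{-58 - 15283} = \frac{1}{-15341} = - \frac{1}{15341} \approx -6.5185 \cdot 10^{-5}$)
$x K = \left(-88\right) \left(- \frac{1}{15341}\right) = \frac{88}{15341}$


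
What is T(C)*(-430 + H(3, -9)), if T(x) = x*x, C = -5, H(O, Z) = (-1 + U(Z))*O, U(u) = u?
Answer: -11500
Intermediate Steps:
H(O, Z) = O*(-1 + Z) (H(O, Z) = (-1 + Z)*O = O*(-1 + Z))
C = -5 (C = -1*5 = -5)
T(x) = x**2
T(C)*(-430 + H(3, -9)) = (-5)**2*(-430 + 3*(-1 - 9)) = 25*(-430 + 3*(-10)) = 25*(-430 - 30) = 25*(-460) = -11500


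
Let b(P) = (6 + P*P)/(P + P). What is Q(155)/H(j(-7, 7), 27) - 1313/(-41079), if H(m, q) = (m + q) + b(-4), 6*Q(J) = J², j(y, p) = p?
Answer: 8774837/68465 ≈ 128.17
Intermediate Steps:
b(P) = (6 + P²)/(2*P) (b(P) = (6 + P²)/((2*P)) = (6 + P²)*(1/(2*P)) = (6 + P²)/(2*P))
Q(J) = J²/6
H(m, q) = -11/4 + m + q (H(m, q) = (m + q) + ((½)*(-4) + 3/(-4)) = (m + q) + (-2 + 3*(-¼)) = (m + q) + (-2 - ¾) = (m + q) - 11/4 = -11/4 + m + q)
Q(155)/H(j(-7, 7), 27) - 1313/(-41079) = ((⅙)*155²)/(-11/4 + 7 + 27) - 1313/(-41079) = ((⅙)*24025)/(125/4) - 1313*(-1/41079) = (24025/6)*(4/125) + 1313/41079 = 1922/15 + 1313/41079 = 8774837/68465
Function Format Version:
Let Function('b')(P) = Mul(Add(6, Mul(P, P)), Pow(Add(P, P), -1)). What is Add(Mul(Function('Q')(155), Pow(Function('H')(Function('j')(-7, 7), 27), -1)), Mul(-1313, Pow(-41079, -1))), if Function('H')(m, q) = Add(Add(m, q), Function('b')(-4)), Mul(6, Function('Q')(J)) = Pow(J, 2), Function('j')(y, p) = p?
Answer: Rational(8774837, 68465) ≈ 128.17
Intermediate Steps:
Function('b')(P) = Mul(Rational(1, 2), Pow(P, -1), Add(6, Pow(P, 2))) (Function('b')(P) = Mul(Add(6, Pow(P, 2)), Pow(Mul(2, P), -1)) = Mul(Add(6, Pow(P, 2)), Mul(Rational(1, 2), Pow(P, -1))) = Mul(Rational(1, 2), Pow(P, -1), Add(6, Pow(P, 2))))
Function('Q')(J) = Mul(Rational(1, 6), Pow(J, 2))
Function('H')(m, q) = Add(Rational(-11, 4), m, q) (Function('H')(m, q) = Add(Add(m, q), Add(Mul(Rational(1, 2), -4), Mul(3, Pow(-4, -1)))) = Add(Add(m, q), Add(-2, Mul(3, Rational(-1, 4)))) = Add(Add(m, q), Add(-2, Rational(-3, 4))) = Add(Add(m, q), Rational(-11, 4)) = Add(Rational(-11, 4), m, q))
Add(Mul(Function('Q')(155), Pow(Function('H')(Function('j')(-7, 7), 27), -1)), Mul(-1313, Pow(-41079, -1))) = Add(Mul(Mul(Rational(1, 6), Pow(155, 2)), Pow(Add(Rational(-11, 4), 7, 27), -1)), Mul(-1313, Pow(-41079, -1))) = Add(Mul(Mul(Rational(1, 6), 24025), Pow(Rational(125, 4), -1)), Mul(-1313, Rational(-1, 41079))) = Add(Mul(Rational(24025, 6), Rational(4, 125)), Rational(1313, 41079)) = Add(Rational(1922, 15), Rational(1313, 41079)) = Rational(8774837, 68465)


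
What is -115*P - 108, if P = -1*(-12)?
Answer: -1488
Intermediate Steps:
P = 12
-115*P - 108 = -115*12 - 108 = -1380 - 108 = -1488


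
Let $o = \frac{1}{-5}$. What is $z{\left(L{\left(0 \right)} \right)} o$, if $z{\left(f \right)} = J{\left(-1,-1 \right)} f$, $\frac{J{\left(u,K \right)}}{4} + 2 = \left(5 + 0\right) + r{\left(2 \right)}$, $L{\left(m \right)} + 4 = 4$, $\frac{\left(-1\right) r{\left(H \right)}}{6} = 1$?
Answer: $0$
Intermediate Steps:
$r{\left(H \right)} = -6$ ($r{\left(H \right)} = \left(-6\right) 1 = -6$)
$L{\left(m \right)} = 0$ ($L{\left(m \right)} = -4 + 4 = 0$)
$J{\left(u,K \right)} = -12$ ($J{\left(u,K \right)} = -8 + 4 \left(\left(5 + 0\right) - 6\right) = -8 + 4 \left(5 - 6\right) = -8 + 4 \left(-1\right) = -8 - 4 = -12$)
$o = - \frac{1}{5} \approx -0.2$
$z{\left(f \right)} = - 12 f$
$z{\left(L{\left(0 \right)} \right)} o = \left(-12\right) 0 \left(- \frac{1}{5}\right) = 0 \left(- \frac{1}{5}\right) = 0$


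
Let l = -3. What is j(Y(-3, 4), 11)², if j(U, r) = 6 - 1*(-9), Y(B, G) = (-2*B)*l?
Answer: 225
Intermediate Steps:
Y(B, G) = 6*B (Y(B, G) = -2*B*(-3) = 6*B)
j(U, r) = 15 (j(U, r) = 6 + 9 = 15)
j(Y(-3, 4), 11)² = 15² = 225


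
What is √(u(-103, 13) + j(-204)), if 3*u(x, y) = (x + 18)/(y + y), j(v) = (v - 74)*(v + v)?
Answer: √690064986/78 ≈ 336.78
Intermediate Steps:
j(v) = 2*v*(-74 + v) (j(v) = (-74 + v)*(2*v) = 2*v*(-74 + v))
u(x, y) = (18 + x)/(6*y) (u(x, y) = ((x + 18)/(y + y))/3 = ((18 + x)/((2*y)))/3 = ((18 + x)*(1/(2*y)))/3 = ((18 + x)/(2*y))/3 = (18 + x)/(6*y))
√(u(-103, 13) + j(-204)) = √((⅙)*(18 - 103)/13 + 2*(-204)*(-74 - 204)) = √((⅙)*(1/13)*(-85) + 2*(-204)*(-278)) = √(-85/78 + 113424) = √(8846987/78) = √690064986/78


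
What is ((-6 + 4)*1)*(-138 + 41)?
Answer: 194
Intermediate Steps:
((-6 + 4)*1)*(-138 + 41) = -2*1*(-97) = -2*(-97) = 194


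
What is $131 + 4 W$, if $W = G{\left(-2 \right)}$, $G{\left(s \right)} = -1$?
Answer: $127$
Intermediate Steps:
$W = -1$
$131 + 4 W = 131 + 4 \left(-1\right) = 131 - 4 = 127$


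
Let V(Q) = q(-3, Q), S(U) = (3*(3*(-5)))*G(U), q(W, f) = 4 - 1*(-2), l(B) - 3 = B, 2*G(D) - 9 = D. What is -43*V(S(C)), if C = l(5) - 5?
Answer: -258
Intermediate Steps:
G(D) = 9/2 + D/2
l(B) = 3 + B
q(W, f) = 6 (q(W, f) = 4 + 2 = 6)
C = 3 (C = (3 + 5) - 5 = 8 - 5 = 3)
S(U) = -405/2 - 45*U/2 (S(U) = (3*(3*(-5)))*(9/2 + U/2) = (3*(-15))*(9/2 + U/2) = -45*(9/2 + U/2) = -405/2 - 45*U/2)
V(Q) = 6
-43*V(S(C)) = -43*6 = -258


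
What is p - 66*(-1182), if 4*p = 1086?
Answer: 156567/2 ≈ 78284.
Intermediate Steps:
p = 543/2 (p = (1/4)*1086 = 543/2 ≈ 271.50)
p - 66*(-1182) = 543/2 - 66*(-1182) = 543/2 + 78012 = 156567/2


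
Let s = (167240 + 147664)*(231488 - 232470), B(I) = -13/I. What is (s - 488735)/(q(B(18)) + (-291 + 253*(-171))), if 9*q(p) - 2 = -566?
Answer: 929173389/130850 ≈ 7101.1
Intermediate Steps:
q(p) = -188/3 (q(p) = 2/9 + (⅑)*(-566) = 2/9 - 566/9 = -188/3)
s = -309235728 (s = 314904*(-982) = -309235728)
(s - 488735)/(q(B(18)) + (-291 + 253*(-171))) = (-309235728 - 488735)/(-188/3 + (-291 + 253*(-171))) = -309724463/(-188/3 + (-291 - 43263)) = -309724463/(-188/3 - 43554) = -309724463/(-130850/3) = -309724463*(-3/130850) = 929173389/130850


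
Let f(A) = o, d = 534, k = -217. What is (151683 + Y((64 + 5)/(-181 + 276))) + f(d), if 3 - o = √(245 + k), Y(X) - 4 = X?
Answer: 14410619/95 - 2*√7 ≈ 1.5169e+5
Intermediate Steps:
Y(X) = 4 + X
o = 3 - 2*√7 (o = 3 - √(245 - 217) = 3 - √28 = 3 - 2*√7 ≈ -2.2915)
f(A) = 3 - 2*√7
(151683 + Y((64 + 5)/(-181 + 276))) + f(d) = (151683 + (4 + (64 + 5)/(-181 + 276))) + (3 - 2*√7) = (151683 + (4 + 69/95)) + (3 - 2*√7) = (151683 + 449/95) + (3 - 2*√7) = 14410334/95 + (3 - 2*√7) = 14410619/95 - 2*√7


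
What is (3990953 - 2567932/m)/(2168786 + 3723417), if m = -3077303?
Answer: 12281374207691/18132093968509 ≈ 0.67733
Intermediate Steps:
(3990953 - 2567932/m)/(2168786 + 3723417) = (3990953 - 2567932/(-3077303))/(2168786 + 3723417) = (3990953 - 2567932*(-1/3077303))/5892203 = (3990953 + 2567932/3077303)*(1/5892203) = (12281374207691/3077303)*(1/5892203) = 12281374207691/18132093968509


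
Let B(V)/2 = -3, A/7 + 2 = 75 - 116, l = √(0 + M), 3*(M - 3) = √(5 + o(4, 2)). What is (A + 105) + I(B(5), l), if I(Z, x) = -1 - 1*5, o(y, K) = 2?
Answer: -202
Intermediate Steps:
M = 3 + √7/3 (M = 3 + √(5 + 2)/3 = 3 + √7/3 ≈ 3.8819)
l = √(3 + √7/3) (l = √(0 + (3 + √7/3)) = √(3 + √7/3) ≈ 1.9703)
A = -301 (A = -14 + 7*(75 - 116) = -14 + 7*(-41) = -14 - 287 = -301)
B(V) = -6 (B(V) = 2*(-3) = -6)
I(Z, x) = -6 (I(Z, x) = -1 - 5 = -6)
(A + 105) + I(B(5), l) = (-301 + 105) - 6 = -196 - 6 = -202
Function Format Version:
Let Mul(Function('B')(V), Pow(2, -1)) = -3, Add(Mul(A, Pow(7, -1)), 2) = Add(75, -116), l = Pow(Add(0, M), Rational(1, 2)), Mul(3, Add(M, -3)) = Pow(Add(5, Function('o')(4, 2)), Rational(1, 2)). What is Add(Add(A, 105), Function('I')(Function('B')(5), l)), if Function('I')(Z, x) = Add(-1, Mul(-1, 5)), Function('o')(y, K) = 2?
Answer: -202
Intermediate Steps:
M = Add(3, Mul(Rational(1, 3), Pow(7, Rational(1, 2)))) (M = Add(3, Mul(Rational(1, 3), Pow(Add(5, 2), Rational(1, 2)))) = Add(3, Mul(Rational(1, 3), Pow(7, Rational(1, 2)))) ≈ 3.8819)
l = Pow(Add(3, Mul(Rational(1, 3), Pow(7, Rational(1, 2)))), Rational(1, 2)) (l = Pow(Add(0, Add(3, Mul(Rational(1, 3), Pow(7, Rational(1, 2))))), Rational(1, 2)) = Pow(Add(3, Mul(Rational(1, 3), Pow(7, Rational(1, 2)))), Rational(1, 2)) ≈ 1.9703)
A = -301 (A = Add(-14, Mul(7, Add(75, -116))) = Add(-14, Mul(7, -41)) = Add(-14, -287) = -301)
Function('B')(V) = -6 (Function('B')(V) = Mul(2, -3) = -6)
Function('I')(Z, x) = -6 (Function('I')(Z, x) = Add(-1, -5) = -6)
Add(Add(A, 105), Function('I')(Function('B')(5), l)) = Add(Add(-301, 105), -6) = Add(-196, -6) = -202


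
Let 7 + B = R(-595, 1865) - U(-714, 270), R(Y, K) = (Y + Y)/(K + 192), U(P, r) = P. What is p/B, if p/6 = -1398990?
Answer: -1015666740/85477 ≈ -11882.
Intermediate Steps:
R(Y, K) = 2*Y/(192 + K) (R(Y, K) = (2*Y)/(192 + K) = 2*Y/(192 + K))
B = 85477/121 (B = -7 + (2*(-595)/(192 + 1865) - 1*(-714)) = -7 + (2*(-595)/2057 + 714) = -7 + (2*(-595)*(1/2057) + 714) = -7 + (-70/121 + 714) = -7 + 86324/121 = 85477/121 ≈ 706.42)
p = -8393940 (p = 6*(-1398990) = -8393940)
p/B = -8393940/85477/121 = -8393940*121/85477 = -1015666740/85477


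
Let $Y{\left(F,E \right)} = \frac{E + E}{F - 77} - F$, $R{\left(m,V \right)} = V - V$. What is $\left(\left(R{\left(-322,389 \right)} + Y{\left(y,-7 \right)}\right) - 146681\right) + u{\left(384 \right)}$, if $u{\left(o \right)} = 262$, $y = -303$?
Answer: $- \frac{27762033}{190} \approx -1.4612 \cdot 10^{5}$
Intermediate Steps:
$R{\left(m,V \right)} = 0$
$Y{\left(F,E \right)} = - F + \frac{2 E}{-77 + F}$ ($Y{\left(F,E \right)} = \frac{2 E}{-77 + F} - F = - F + \frac{2 E}{-77 + F}$)
$\left(\left(R{\left(-322,389 \right)} + Y{\left(y,-7 \right)}\right) - 146681\right) + u{\left(384 \right)} = \left(\left(0 + \frac{- \left(-303\right)^{2} + 2 \left(-7\right) + 77 \left(-303\right)}{-77 - 303}\right) - 146681\right) + 262 = \left(\left(0 + \frac{\left(-1\right) 91809 - 14 - 23331}{-380}\right) - 146681\right) + 262 = \left(\left(0 - \frac{-91809 - 14 - 23331}{380}\right) - 146681\right) + 262 = \left(\left(0 - - \frac{57577}{190}\right) - 146681\right) + 262 = \left(\left(0 + \frac{57577}{190}\right) - 146681\right) + 262 = \left(\frac{57577}{190} - 146681\right) + 262 = - \frac{27811813}{190} + 262 = - \frac{27762033}{190}$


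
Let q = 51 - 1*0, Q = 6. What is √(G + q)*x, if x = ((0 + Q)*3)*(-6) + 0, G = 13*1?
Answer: -864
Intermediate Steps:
G = 13
x = -108 (x = ((0 + 6)*3)*(-6) + 0 = (6*3)*(-6) + 0 = 18*(-6) + 0 = -108 + 0 = -108)
q = 51 (q = 51 + 0 = 51)
√(G + q)*x = √(13 + 51)*(-108) = √64*(-108) = 8*(-108) = -864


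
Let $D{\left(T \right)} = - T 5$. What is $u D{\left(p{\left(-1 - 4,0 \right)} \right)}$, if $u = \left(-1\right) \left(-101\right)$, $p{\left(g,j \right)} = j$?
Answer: $0$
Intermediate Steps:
$u = 101$
$D{\left(T \right)} = - 5 T$
$u D{\left(p{\left(-1 - 4,0 \right)} \right)} = 101 \left(\left(-5\right) 0\right) = 101 \cdot 0 = 0$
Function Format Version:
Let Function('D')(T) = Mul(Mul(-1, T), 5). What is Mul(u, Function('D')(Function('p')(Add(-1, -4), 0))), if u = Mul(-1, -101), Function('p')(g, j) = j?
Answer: 0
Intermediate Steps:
u = 101
Function('D')(T) = Mul(-5, T)
Mul(u, Function('D')(Function('p')(Add(-1, -4), 0))) = Mul(101, Mul(-5, 0)) = Mul(101, 0) = 0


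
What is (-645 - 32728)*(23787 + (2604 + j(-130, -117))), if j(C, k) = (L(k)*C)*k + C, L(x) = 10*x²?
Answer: -69486696252053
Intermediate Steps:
j(C, k) = C + 10*C*k³ (j(C, k) = ((10*k²)*C)*k + C = (10*C*k²)*k + C = 10*C*k³ + C = C + 10*C*k³)
(-645 - 32728)*(23787 + (2604 + j(-130, -117))) = (-645 - 32728)*(23787 + (2604 - 130*(1 + 10*(-117)³))) = -33373*(23787 + (2604 - 130*(1 + 10*(-1601613)))) = -33373*(23787 + (2604 - 130*(1 - 16016130))) = -33373*(23787 + (2604 - 130*(-16016129))) = -33373*(23787 + (2604 + 2082096770)) = -33373*(23787 + 2082099374) = -33373*2082123161 = -69486696252053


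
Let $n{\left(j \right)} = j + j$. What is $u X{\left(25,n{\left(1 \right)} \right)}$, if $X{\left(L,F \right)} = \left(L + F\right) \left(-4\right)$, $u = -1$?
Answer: $108$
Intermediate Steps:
$n{\left(j \right)} = 2 j$
$X{\left(L,F \right)} = - 4 F - 4 L$ ($X{\left(L,F \right)} = \left(F + L\right) \left(-4\right) = - 4 F - 4 L$)
$u X{\left(25,n{\left(1 \right)} \right)} = - (- 4 \cdot 2 \cdot 1 - 100) = - (\left(-4\right) 2 - 100) = - (-8 - 100) = \left(-1\right) \left(-108\right) = 108$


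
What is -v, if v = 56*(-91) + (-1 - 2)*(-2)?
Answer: 5090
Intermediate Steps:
v = -5090 (v = -5096 - 3*(-2) = -5096 + 6 = -5090)
-v = -1*(-5090) = 5090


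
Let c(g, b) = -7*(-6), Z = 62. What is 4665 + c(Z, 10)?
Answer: 4707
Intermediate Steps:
c(g, b) = 42
4665 + c(Z, 10) = 4665 + 42 = 4707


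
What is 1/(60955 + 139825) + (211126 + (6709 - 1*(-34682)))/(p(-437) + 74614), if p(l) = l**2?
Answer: 50700628843/53323754740 ≈ 0.95081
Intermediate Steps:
1/(60955 + 139825) + (211126 + (6709 - 1*(-34682)))/(p(-437) + 74614) = 1/(60955 + 139825) + (211126 + (6709 - 1*(-34682)))/((-437)**2 + 74614) = 1/200780 + (211126 + (6709 + 34682))/(190969 + 74614) = 1/200780 + (211126 + 41391)/265583 = 1/200780 + 252517*(1/265583) = 1/200780 + 252517/265583 = 50700628843/53323754740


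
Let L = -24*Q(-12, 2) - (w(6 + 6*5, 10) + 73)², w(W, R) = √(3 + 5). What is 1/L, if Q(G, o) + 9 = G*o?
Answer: -4545/20486497 + 292*√2/20486497 ≈ -0.00020170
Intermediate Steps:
w(W, R) = 2*√2 (w(W, R) = √8 = 2*√2)
Q(G, o) = -9 + G*o
L = 792 - (73 + 2*√2)² (L = -24*(-9 - 12*2) - (2*√2 + 73)² = -24*(-9 - 24) - (73 + 2*√2)² = -24*(-33) - (73 + 2*√2)² = 792 - (73 + 2*√2)² ≈ -4958.0)
1/L = 1/(-4545 - 292*√2)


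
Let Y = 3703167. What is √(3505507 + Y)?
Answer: √7208674 ≈ 2684.9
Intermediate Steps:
√(3505507 + Y) = √(3505507 + 3703167) = √7208674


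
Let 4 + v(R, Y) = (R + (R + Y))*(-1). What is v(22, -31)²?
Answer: 289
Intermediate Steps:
v(R, Y) = -4 - Y - 2*R (v(R, Y) = -4 + (R + (R + Y))*(-1) = -4 + (Y + 2*R)*(-1) = -4 + (-Y - 2*R) = -4 - Y - 2*R)
v(22, -31)² = (-4 - 1*(-31) - 2*22)² = (-4 + 31 - 44)² = (-17)² = 289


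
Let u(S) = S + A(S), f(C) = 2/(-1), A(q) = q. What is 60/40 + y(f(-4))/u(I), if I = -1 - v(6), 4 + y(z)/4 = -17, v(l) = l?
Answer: 15/2 ≈ 7.5000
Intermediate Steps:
f(C) = -2 (f(C) = 2*(-1) = -2)
y(z) = -84 (y(z) = -16 + 4*(-17) = -16 - 68 = -84)
I = -7 (I = -1 - 1*6 = -1 - 6 = -7)
u(S) = 2*S (u(S) = S + S = 2*S)
60/40 + y(f(-4))/u(I) = 60/40 - 84/(2*(-7)) = 60*(1/40) - 84/(-14) = 3/2 - 84*(-1/14) = 3/2 + 6 = 15/2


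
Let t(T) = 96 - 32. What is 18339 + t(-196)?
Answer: 18403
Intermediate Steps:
t(T) = 64
18339 + t(-196) = 18339 + 64 = 18403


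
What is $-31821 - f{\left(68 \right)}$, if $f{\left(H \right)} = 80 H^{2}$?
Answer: $-401741$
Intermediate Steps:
$-31821 - f{\left(68 \right)} = -31821 - 80 \cdot 68^{2} = -31821 - 80 \cdot 4624 = -31821 - 369920 = -401741$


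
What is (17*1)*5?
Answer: 85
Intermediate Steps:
(17*1)*5 = 17*5 = 85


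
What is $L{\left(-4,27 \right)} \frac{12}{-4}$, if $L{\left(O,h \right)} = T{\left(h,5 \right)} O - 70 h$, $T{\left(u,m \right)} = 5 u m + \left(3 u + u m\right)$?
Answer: $16362$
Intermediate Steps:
$T{\left(u,m \right)} = 3 u + 6 m u$ ($T{\left(u,m \right)} = 5 m u + \left(3 u + m u\right) = 3 u + 6 m u$)
$L{\left(O,h \right)} = - 70 h + 33 O h$ ($L{\left(O,h \right)} = 3 h \left(1 + 2 \cdot 5\right) O - 70 h = 3 h \left(1 + 10\right) O - 70 h = 3 h 11 O - 70 h = 33 h O - 70 h = 33 O h - 70 h = - 70 h + 33 O h$)
$L{\left(-4,27 \right)} \frac{12}{-4} = 27 \left(-70 + 33 \left(-4\right)\right) \frac{12}{-4} = 27 \left(-70 - 132\right) 12 \left(- \frac{1}{4}\right) = 27 \left(-202\right) \left(-3\right) = \left(-5454\right) \left(-3\right) = 16362$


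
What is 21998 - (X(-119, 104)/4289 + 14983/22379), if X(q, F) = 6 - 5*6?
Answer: 2111381989947/95983531 ≈ 21997.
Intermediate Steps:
X(q, F) = -24 (X(q, F) = 6 - 30 = -24)
21998 - (X(-119, 104)/4289 + 14983/22379) = 21998 - (-24/4289 + 14983/22379) = 21998 - 1*63724991/95983531 = 21998 - 63724991/95983531 = 2111381989947/95983531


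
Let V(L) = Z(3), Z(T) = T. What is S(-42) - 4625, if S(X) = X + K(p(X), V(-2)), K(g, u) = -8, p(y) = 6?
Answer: -4675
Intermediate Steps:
V(L) = 3
S(X) = -8 + X (S(X) = X - 8 = -8 + X)
S(-42) - 4625 = (-8 - 42) - 4625 = -50 - 4625 = -4675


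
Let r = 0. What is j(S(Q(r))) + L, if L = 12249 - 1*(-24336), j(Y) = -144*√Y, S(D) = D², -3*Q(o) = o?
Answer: 36585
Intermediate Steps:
Q(o) = -o/3
L = 36585 (L = 12249 + 24336 = 36585)
j(S(Q(r))) + L = -144*√((-⅓*0)²) + 36585 = -144*√(0²) + 36585 = -144*√0 + 36585 = -144*0 + 36585 = 0 + 36585 = 36585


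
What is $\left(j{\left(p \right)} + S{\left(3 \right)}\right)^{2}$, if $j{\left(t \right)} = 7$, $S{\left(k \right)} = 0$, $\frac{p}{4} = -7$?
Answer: $49$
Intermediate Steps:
$p = -28$ ($p = 4 \left(-7\right) = -28$)
$\left(j{\left(p \right)} + S{\left(3 \right)}\right)^{2} = \left(7 + 0\right)^{2} = 7^{2} = 49$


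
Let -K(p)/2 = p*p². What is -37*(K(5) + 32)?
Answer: 8066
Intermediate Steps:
K(p) = -2*p³ (K(p) = -2*p*p² = -2*p³)
-37*(K(5) + 32) = -37*(-2*5³ + 32) = -37*(-2*125 + 32) = -37*(-250 + 32) = -37*(-218) = 8066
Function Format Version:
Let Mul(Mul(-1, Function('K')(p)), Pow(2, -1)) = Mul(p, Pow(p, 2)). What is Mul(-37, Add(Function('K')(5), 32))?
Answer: 8066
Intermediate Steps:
Function('K')(p) = Mul(-2, Pow(p, 3)) (Function('K')(p) = Mul(-2, Mul(p, Pow(p, 2))) = Mul(-2, Pow(p, 3)))
Mul(-37, Add(Function('K')(5), 32)) = Mul(-37, Add(Mul(-2, Pow(5, 3)), 32)) = Mul(-37, Add(Mul(-2, 125), 32)) = Mul(-37, Add(-250, 32)) = Mul(-37, -218) = 8066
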